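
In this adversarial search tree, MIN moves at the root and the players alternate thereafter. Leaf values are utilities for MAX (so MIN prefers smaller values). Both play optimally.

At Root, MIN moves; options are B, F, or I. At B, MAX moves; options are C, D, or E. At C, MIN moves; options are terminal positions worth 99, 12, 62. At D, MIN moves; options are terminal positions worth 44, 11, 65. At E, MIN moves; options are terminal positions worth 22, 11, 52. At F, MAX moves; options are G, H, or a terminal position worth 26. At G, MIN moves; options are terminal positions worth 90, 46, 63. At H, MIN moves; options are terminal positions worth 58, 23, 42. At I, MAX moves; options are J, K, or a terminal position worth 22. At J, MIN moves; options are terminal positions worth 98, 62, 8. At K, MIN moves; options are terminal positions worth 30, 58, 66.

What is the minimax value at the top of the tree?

12

C (MIN): min(99, 12, 62) = 12
D (MIN): min(44, 11, 65) = 11
E (MIN): min(22, 11, 52) = 11
B (MAX): max(12, 11, 11) = 12
G (MIN): min(90, 46, 63) = 46
H (MIN): min(58, 23, 42) = 23
F (MAX): max(46, 23, 26) = 46
J (MIN): min(98, 62, 8) = 8
K (MIN): min(30, 58, 66) = 30
I (MAX): max(8, 30, 22) = 30
Root (MIN): min(12, 46, 30) = 12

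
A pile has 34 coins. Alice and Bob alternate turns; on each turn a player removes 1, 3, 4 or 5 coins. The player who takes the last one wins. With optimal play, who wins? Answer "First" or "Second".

Positions where the player to move wins (W) vs loses (L):
i:   0  1  2  3  4  5  6  7  8  9 10 11 12 13 14 15 16 17 18 19 20 21 22 23 24 25 26 27 28 29 30 31 32 33 34
     L  W  L  W  W  W  W  W  L  W  L  W  W  W  W  W  L  W  L  W  W  W  W  W  L  W  L  W  W  W  W  W  L  W  L
Position 34 is L, so the second player wins.

Second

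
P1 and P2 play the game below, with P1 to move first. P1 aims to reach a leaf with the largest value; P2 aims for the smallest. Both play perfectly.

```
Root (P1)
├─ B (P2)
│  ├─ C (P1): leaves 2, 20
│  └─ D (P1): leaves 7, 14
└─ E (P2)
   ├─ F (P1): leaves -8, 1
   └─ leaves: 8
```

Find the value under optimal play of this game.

C (P1): max(2, 20) = 20
D (P1): max(7, 14) = 14
B (P2): min(20, 14) = 14
F (P1): max(-8, 1) = 1
E (P2): min(1, 8) = 1
Root (P1): max(14, 1) = 14

14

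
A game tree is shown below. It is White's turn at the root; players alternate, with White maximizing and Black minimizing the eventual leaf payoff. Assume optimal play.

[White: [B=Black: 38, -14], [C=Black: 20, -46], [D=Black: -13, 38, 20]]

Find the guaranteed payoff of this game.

B (Black): min(38, -14) = -14
C (Black): min(20, -46) = -46
D (Black): min(-13, 38, 20) = -13
Root (White): max(-14, -46, -13) = -13

-13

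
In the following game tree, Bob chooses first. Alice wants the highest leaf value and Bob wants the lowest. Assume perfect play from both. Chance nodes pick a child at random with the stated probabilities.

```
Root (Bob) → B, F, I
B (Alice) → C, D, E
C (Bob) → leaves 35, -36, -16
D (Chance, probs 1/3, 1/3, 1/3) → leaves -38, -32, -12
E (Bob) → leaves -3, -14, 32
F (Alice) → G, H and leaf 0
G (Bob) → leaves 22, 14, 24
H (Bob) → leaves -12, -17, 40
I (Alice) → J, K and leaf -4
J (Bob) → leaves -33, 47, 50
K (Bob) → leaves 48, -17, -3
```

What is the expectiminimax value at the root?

C (Bob): min(35, -36, -16) = -36
D (Chance): 1/3·-38 + 1/3·-32 + 1/3·-12 = -27.33
E (Bob): min(-3, -14, 32) = -14
B (Alice): max(-36, -27.33, -14) = -14
G (Bob): min(22, 14, 24) = 14
H (Bob): min(-12, -17, 40) = -17
F (Alice): max(14, -17, 0) = 14
J (Bob): min(-33, 47, 50) = -33
K (Bob): min(48, -17, -3) = -17
I (Alice): max(-33, -17, -4) = -4
Root (Bob): min(-14, 14, -4) = -14

-14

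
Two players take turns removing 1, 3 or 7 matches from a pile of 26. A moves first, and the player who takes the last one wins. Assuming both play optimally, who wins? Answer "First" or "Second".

Second

Compute winning (W) and losing (L) positions by backward induction:
i:   0  1  2  3  4  5  6  7  8  9 10 11 12 13 14 15 16 17 18 19 20 21 22 23 24 25 26
     L  W  L  W  L  W  L  W  L  W  L  W  L  W  L  W  L  W  L  W  L  W  L  W  L  W  L
Position 26 is L, so the second player wins.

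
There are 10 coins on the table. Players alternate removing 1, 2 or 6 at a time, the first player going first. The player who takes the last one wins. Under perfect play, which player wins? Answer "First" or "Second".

Second

Compute winning (W) and losing (L) positions by backward induction:
i:   0  1  2  3  4  5  6  7  8  9 10
     L  W  W  L  W  W  W  L  W  W  L
Position 10 is L, so the second player wins.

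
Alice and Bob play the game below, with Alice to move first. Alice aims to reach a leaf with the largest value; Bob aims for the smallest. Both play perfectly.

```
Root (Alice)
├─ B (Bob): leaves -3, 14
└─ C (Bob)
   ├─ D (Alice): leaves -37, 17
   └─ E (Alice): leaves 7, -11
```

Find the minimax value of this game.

7

B (Bob): min(-3, 14) = -3
D (Alice): max(-37, 17) = 17
E (Alice): max(7, -11) = 7
C (Bob): min(17, 7) = 7
Root (Alice): max(-3, 7) = 7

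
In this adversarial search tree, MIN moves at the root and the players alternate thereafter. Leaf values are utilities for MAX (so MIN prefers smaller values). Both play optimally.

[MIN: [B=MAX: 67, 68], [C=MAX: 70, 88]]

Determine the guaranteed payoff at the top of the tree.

68

B (MAX): max(67, 68) = 68
C (MAX): max(70, 88) = 88
Root (MIN): min(68, 88) = 68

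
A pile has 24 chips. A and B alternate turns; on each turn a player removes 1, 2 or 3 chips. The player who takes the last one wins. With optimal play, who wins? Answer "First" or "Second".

Second

i:   0  1  2  3  4  5  6  7  8  9 10 11 12 13 14 15 16 17 18 19 20 21 22 23 24
     L  W  W  W  L  W  W  W  L  W  W  W  L  W  W  W  L  W  W  W  L  W  W  W  L
Position 24 is L, so the second player wins.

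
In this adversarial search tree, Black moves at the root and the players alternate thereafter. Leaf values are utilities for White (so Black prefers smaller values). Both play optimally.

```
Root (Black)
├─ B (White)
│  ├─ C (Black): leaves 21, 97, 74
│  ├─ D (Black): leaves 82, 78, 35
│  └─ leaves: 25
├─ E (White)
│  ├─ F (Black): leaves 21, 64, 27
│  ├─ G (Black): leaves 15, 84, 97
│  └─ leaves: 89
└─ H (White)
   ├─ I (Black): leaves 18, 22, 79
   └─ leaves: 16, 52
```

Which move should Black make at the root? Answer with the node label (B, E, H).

C (Black): min(21, 97, 74) = 21
D (Black): min(82, 78, 35) = 35
B (White): max(21, 35, 25) = 35
F (Black): min(21, 64, 27) = 21
G (Black): min(15, 84, 97) = 15
E (White): max(21, 15, 89) = 89
I (Black): min(18, 22, 79) = 18
H (White): max(18, 16, 52) = 52
Root (Black): min(35, 89, 52) = 35
Black picks the child with the lowest value: B (value 35).

B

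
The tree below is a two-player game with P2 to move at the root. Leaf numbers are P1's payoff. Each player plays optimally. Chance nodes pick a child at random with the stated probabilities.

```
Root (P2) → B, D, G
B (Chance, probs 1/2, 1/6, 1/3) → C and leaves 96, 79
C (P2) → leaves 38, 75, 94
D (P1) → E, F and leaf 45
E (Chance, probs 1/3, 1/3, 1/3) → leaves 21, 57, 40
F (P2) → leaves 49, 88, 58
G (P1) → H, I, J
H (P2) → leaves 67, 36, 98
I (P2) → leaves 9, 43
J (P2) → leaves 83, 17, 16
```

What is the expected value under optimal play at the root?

C (P2): min(38, 75, 94) = 38
B (Chance): 1/2·38 + 1/6·96 + 1/3·79 = 61.33
E (Chance): 1/3·21 + 1/3·57 + 1/3·40 = 39.33
F (P2): min(49, 88, 58) = 49
D (P1): max(39.33, 49, 45) = 49
H (P2): min(67, 36, 98) = 36
I (P2): min(9, 43) = 9
J (P2): min(83, 17, 16) = 16
G (P1): max(36, 9, 16) = 36
Root (P2): min(61.33, 49, 36) = 36

36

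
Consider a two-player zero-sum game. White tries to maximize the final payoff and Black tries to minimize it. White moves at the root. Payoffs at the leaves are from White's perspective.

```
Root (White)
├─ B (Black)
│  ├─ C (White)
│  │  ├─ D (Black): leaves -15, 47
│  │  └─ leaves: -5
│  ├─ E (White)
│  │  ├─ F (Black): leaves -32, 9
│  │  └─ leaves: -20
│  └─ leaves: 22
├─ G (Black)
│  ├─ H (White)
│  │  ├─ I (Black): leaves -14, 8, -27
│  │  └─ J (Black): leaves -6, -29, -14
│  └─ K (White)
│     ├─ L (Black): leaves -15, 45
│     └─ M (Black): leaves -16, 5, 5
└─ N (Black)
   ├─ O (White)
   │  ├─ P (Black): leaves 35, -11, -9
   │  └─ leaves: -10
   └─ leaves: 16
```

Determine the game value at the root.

D (Black): min(-15, 47) = -15
C (White): max(-15, -5) = -5
F (Black): min(-32, 9) = -32
E (White): max(-32, -20) = -20
B (Black): min(-5, -20, 22) = -20
I (Black): min(-14, 8, -27) = -27
J (Black): min(-6, -29, -14) = -29
H (White): max(-27, -29) = -27
L (Black): min(-15, 45) = -15
M (Black): min(-16, 5, 5) = -16
K (White): max(-15, -16) = -15
G (Black): min(-27, -15) = -27
P (Black): min(35, -11, -9) = -11
O (White): max(-11, -10) = -10
N (Black): min(-10, 16) = -10
Root (White): max(-20, -27, -10) = -10

-10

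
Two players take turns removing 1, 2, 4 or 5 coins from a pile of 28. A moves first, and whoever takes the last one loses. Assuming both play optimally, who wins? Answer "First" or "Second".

Second

Compute winning (W) and losing (L) positions by backward induction:
i:   0  1  2  3  4  5  6  7  8  9 10 11 12 13 14 15 16 17 18 19 20 21 22 23 24 25 26 27 28
     W  L  W  W  L  W  W  L  W  W  L  W  W  L  W  W  L  W  W  L  W  W  L  W  W  L  W  W  L
Position 28 is L, so the second player wins.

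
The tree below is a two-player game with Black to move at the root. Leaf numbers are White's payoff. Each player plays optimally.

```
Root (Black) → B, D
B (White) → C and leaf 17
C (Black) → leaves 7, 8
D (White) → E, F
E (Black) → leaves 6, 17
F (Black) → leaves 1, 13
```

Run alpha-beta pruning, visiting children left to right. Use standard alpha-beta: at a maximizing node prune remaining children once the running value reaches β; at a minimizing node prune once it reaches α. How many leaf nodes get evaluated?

6

C [α=-∞,β=+∞]: v=7
B [α=-∞,β=+∞]: v=17
E [α=-∞,β=17]: v=6
F [α=6,β=17]: v=1 after child 1 ≤ α → α-cutoff, skip 1
D [α=-∞,β=17]: v=6
Root [α=-∞,β=+∞]: v=6
Leaves evaluated: 6 of 7.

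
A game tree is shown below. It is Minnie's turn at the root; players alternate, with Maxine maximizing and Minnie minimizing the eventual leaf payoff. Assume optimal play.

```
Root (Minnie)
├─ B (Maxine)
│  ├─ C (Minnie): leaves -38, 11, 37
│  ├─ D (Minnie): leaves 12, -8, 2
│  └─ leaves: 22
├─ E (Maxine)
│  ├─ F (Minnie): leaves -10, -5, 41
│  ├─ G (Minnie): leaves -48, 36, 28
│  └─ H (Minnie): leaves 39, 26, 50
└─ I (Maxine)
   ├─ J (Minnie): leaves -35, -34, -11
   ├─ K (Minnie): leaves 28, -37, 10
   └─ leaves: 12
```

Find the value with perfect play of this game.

C (Minnie): min(-38, 11, 37) = -38
D (Minnie): min(12, -8, 2) = -8
B (Maxine): max(-38, -8, 22) = 22
F (Minnie): min(-10, -5, 41) = -10
G (Minnie): min(-48, 36, 28) = -48
H (Minnie): min(39, 26, 50) = 26
E (Maxine): max(-10, -48, 26) = 26
J (Minnie): min(-35, -34, -11) = -35
K (Minnie): min(28, -37, 10) = -37
I (Maxine): max(-35, -37, 12) = 12
Root (Minnie): min(22, 26, 12) = 12

12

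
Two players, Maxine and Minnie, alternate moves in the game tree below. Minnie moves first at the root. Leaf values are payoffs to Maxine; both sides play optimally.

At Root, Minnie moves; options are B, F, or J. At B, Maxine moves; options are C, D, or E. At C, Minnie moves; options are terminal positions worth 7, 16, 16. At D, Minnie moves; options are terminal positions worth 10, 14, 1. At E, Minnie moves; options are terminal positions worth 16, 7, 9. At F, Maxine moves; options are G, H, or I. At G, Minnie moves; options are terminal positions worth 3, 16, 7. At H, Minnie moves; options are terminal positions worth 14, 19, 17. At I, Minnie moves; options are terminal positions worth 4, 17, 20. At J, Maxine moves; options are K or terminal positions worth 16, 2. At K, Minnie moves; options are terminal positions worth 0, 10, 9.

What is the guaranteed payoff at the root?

C (Minnie): min(7, 16, 16) = 7
D (Minnie): min(10, 14, 1) = 1
E (Minnie): min(16, 7, 9) = 7
B (Maxine): max(7, 1, 7) = 7
G (Minnie): min(3, 16, 7) = 3
H (Minnie): min(14, 19, 17) = 14
I (Minnie): min(4, 17, 20) = 4
F (Maxine): max(3, 14, 4) = 14
K (Minnie): min(0, 10, 9) = 0
J (Maxine): max(0, 16, 2) = 16
Root (Minnie): min(7, 14, 16) = 7

7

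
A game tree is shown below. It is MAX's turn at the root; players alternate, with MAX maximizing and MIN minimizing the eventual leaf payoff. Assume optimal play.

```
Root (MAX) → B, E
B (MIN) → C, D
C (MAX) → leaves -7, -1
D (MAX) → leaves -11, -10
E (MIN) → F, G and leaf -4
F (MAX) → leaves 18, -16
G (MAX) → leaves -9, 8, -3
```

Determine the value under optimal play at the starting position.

-4

C (MAX): max(-7, -1) = -1
D (MAX): max(-11, -10) = -10
B (MIN): min(-1, -10) = -10
F (MAX): max(18, -16) = 18
G (MAX): max(-9, 8, -3) = 8
E (MIN): min(18, 8, -4) = -4
Root (MAX): max(-10, -4) = -4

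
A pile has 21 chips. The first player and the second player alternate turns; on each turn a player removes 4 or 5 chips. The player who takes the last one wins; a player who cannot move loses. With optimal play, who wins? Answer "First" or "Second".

W/L table (W = player to move can force a win):
i:   0  1  2  3  4  5  6  7  8  9 10 11 12 13 14 15 16 17 18 19 20 21
     L  L  L  L  W  W  W  W  W  L  L  L  L  W  W  W  W  W  L  L  L  L
Position 21 is L, so the second player wins.

Second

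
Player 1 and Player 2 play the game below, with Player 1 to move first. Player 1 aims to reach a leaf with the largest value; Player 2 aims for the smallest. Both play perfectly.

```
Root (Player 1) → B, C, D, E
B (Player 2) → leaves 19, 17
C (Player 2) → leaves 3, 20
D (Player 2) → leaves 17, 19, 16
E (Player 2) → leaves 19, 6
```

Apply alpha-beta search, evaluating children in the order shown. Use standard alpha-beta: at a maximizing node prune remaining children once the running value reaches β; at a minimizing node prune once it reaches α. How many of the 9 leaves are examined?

B [α=-∞,β=+∞]: v=17
C [α=17,β=+∞]: v=3 after child 1 ≤ α → α-cutoff, skip 1
D [α=17,β=+∞]: v=17 after child 1 ≤ α → α-cutoff, skip 2
E [α=17,β=+∞]: v=6
Root [α=-∞,β=+∞]: v=17
Leaves evaluated: 6 of 9.

6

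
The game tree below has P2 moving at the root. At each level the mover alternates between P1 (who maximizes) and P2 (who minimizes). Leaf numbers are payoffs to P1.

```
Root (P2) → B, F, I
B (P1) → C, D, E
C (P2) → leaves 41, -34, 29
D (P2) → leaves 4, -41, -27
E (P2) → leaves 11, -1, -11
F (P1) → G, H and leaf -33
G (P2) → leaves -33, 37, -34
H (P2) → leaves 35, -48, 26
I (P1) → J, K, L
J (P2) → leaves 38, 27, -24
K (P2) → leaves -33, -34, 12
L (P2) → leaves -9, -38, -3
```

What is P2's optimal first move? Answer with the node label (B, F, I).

C (P2): min(41, -34, 29) = -34
D (P2): min(4, -41, -27) = -41
E (P2): min(11, -1, -11) = -11
B (P1): max(-34, -41, -11) = -11
G (P2): min(-33, 37, -34) = -34
H (P2): min(35, -48, 26) = -48
F (P1): max(-34, -48, -33) = -33
J (P2): min(38, 27, -24) = -24
K (P2): min(-33, -34, 12) = -34
L (P2): min(-9, -38, -3) = -38
I (P1): max(-24, -34, -38) = -24
Root (P2): min(-11, -33, -24) = -33
P2 picks the child with the lowest value: F (value -33).

F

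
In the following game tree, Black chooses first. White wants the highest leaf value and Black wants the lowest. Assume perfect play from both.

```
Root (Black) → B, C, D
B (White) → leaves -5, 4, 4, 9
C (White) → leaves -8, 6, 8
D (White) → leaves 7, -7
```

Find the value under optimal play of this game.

7

B (White): max(-5, 4, 4, 9) = 9
C (White): max(-8, 6, 8) = 8
D (White): max(7, -7) = 7
Root (Black): min(9, 8, 7) = 7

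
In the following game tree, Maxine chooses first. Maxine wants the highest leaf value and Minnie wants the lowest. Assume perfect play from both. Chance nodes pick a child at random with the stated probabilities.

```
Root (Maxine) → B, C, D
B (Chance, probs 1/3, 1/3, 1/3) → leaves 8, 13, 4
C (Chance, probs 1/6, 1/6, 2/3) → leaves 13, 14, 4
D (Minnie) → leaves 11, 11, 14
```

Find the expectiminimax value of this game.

B (Chance): 1/3·8 + 1/3·13 + 1/3·4 = 8.33
C (Chance): 1/6·13 + 1/6·14 + 2/3·4 = 7.17
D (Minnie): min(11, 11, 14) = 11
Root (Maxine): max(8.33, 7.17, 11) = 11

11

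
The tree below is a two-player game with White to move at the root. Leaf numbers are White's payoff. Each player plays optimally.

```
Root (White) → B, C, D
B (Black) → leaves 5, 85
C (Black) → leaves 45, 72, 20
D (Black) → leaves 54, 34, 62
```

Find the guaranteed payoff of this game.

34

B (Black): min(5, 85) = 5
C (Black): min(45, 72, 20) = 20
D (Black): min(54, 34, 62) = 34
Root (White): max(5, 20, 34) = 34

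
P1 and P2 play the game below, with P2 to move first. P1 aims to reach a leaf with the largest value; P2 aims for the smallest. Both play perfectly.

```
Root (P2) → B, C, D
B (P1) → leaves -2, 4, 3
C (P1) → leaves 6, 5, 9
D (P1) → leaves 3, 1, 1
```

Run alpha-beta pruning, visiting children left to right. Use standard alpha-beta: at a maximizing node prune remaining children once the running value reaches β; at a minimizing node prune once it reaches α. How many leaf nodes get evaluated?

7

B [α=-∞,β=+∞]: v=4
C [α=-∞,β=4]: v=6 after child 1 ≥ β → β-cutoff, skip 2
D [α=-∞,β=4]: v=3
Root [α=-∞,β=+∞]: v=3
Leaves evaluated: 7 of 9.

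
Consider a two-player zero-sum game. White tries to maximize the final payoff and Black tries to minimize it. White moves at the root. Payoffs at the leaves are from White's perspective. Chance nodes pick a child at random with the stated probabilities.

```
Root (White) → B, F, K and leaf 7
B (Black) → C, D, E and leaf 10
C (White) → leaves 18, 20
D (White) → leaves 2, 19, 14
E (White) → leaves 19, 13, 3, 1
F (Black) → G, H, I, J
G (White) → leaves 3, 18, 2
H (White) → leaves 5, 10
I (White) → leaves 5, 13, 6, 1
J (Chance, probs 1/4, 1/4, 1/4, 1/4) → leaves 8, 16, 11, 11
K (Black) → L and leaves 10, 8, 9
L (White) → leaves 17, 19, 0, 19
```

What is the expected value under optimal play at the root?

C (White): max(18, 20) = 20
D (White): max(2, 19, 14) = 19
E (White): max(19, 13, 3, 1) = 19
B (Black): min(20, 19, 19, 10) = 10
G (White): max(3, 18, 2) = 18
H (White): max(5, 10) = 10
I (White): max(5, 13, 6, 1) = 13
J (Chance): 1/4·8 + 1/4·16 + 1/4·11 + 1/4·11 = 11.5
F (Black): min(18, 10, 13, 11.5) = 10
L (White): max(17, 19, 0, 19) = 19
K (Black): min(19, 10, 8, 9) = 8
Root (White): max(10, 10, 8, 7) = 10

10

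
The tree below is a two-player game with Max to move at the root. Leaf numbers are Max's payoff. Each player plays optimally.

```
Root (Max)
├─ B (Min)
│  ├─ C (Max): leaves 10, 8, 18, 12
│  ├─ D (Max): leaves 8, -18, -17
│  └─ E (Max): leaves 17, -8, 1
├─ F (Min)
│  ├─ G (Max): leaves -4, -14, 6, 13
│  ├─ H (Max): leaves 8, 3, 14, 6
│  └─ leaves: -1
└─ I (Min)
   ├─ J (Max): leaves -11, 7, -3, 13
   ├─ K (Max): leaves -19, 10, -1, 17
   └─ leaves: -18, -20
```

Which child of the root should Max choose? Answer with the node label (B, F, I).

B

C (Max): max(10, 8, 18, 12) = 18
D (Max): max(8, -18, -17) = 8
E (Max): max(17, -8, 1) = 17
B (Min): min(18, 8, 17) = 8
G (Max): max(-4, -14, 6, 13) = 13
H (Max): max(8, 3, 14, 6) = 14
F (Min): min(13, 14, -1) = -1
J (Max): max(-11, 7, -3, 13) = 13
K (Max): max(-19, 10, -1, 17) = 17
I (Min): min(13, 17, -18, -20) = -20
Root (Max): max(8, -1, -20) = 8
Max picks the child with the highest value: B (value 8).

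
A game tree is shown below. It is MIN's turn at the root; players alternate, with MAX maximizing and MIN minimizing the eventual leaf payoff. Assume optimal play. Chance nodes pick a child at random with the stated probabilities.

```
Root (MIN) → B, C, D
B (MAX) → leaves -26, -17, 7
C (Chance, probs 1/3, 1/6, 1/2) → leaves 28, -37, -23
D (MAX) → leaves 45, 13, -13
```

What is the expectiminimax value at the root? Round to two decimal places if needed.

B (MAX): max(-26, -17, 7) = 7
C (Chance): 1/3·28 + 1/6·-37 + 1/2·-23 = -8.33
D (MAX): max(45, 13, -13) = 45
Root (MIN): min(7, -8.33, 45) = -8.33

-8.33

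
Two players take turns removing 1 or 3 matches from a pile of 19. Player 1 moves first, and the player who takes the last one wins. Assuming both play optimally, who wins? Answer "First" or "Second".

First

i:   0  1  2  3  4  5  6  7  8  9 10 11 12 13 14 15 16 17 18 19
     L  W  L  W  L  W  L  W  L  W  L  W  L  W  L  W  L  W  L  W
Position 19 is W, so the first player wins.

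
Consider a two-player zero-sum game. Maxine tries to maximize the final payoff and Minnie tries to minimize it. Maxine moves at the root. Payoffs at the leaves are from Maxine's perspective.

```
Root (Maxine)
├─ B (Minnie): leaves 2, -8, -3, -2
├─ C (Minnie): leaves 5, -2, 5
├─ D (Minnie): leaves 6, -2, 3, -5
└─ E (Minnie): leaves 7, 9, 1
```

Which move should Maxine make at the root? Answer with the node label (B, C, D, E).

B (Minnie): min(2, -8, -3, -2) = -8
C (Minnie): min(5, -2, 5) = -2
D (Minnie): min(6, -2, 3, -5) = -5
E (Minnie): min(7, 9, 1) = 1
Root (Maxine): max(-8, -2, -5, 1) = 1
Maxine picks the child with the highest value: E (value 1).

E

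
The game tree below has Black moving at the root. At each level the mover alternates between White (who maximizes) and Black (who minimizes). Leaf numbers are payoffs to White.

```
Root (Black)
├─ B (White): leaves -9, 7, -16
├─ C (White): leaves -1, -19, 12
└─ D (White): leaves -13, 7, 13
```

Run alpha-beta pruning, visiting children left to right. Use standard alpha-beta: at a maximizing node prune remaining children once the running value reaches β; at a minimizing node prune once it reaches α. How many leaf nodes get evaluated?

8

B [α=-∞,β=+∞]: v=7
C [α=-∞,β=7]: v=12
D [α=-∞,β=7]: v=7 after child 2 ≥ β → β-cutoff, skip 1
Root [α=-∞,β=+∞]: v=7
Leaves evaluated: 8 of 9.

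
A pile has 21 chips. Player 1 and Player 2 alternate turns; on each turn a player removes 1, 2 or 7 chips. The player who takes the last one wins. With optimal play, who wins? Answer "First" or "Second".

Positions where the player to move wins (W) vs loses (L):
i:   0  1  2  3  4  5  6  7  8  9 10 11 12 13 14 15 16 17 18 19 20 21
     L  W  W  L  W  W  L  W  W  L  W  W  L  W  W  L  W  W  L  W  W  L
Position 21 is L, so the second player wins.

Second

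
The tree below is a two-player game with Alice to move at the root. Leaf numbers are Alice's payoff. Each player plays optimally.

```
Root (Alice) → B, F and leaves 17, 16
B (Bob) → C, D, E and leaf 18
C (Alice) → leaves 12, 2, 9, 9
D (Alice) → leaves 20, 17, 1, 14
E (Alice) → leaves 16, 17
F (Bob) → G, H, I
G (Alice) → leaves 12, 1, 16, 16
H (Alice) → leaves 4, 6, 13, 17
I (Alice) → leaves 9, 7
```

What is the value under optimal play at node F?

G: max(12, 1, 16, 16) = 16
H: max(4, 6, 13, 17) = 17
I: max(9, 7) = 9
F: min(16, 17, 9) = 9

9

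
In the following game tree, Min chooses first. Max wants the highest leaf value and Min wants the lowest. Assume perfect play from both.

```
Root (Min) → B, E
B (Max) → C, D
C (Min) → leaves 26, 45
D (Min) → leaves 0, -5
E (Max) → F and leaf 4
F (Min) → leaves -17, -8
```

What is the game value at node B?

C: min(26, 45) = 26
D: min(0, -5) = -5
B: max(26, -5) = 26

26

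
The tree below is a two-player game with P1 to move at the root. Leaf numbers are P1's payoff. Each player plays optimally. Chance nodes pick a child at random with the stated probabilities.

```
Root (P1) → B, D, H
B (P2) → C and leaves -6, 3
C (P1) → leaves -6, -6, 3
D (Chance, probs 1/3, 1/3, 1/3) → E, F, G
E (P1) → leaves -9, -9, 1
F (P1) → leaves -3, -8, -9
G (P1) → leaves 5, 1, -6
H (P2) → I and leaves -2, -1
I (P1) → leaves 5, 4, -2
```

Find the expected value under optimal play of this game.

1

C (P1): max(-6, -6, 3) = 3
B (P2): min(3, -6, 3) = -6
E (P1): max(-9, -9, 1) = 1
F (P1): max(-3, -8, -9) = -3
G (P1): max(5, 1, -6) = 5
D (Chance): 1/3·1 + 1/3·-3 + 1/3·5 = 1
I (P1): max(5, 4, -2) = 5
H (P2): min(5, -2, -1) = -2
Root (P1): max(-6, 1, -2) = 1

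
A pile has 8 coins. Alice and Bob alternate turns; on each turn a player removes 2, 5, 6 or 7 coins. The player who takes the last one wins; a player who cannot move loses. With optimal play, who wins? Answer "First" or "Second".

First

i:   0  1  2  3  4  5  6  7  8
     L  L  W  W  L  W  W  W  W
Position 8 is W, so the first player wins.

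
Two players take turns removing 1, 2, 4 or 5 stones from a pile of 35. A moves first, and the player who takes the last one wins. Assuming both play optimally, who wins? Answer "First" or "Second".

First

Compute winning (W) and losing (L) positions by backward induction:
i:   0  1  2  3  4  5  6  7  8  9 10 11 12 13 14 15 16 17 18 19 20 21 22 23 24 25 26 27 28 29 30 31 32 33 34 35
     L  W  W  L  W  W  L  W  W  L  W  W  L  W  W  L  W  W  L  W  W  L  W  W  L  W  W  L  W  W  L  W  W  L  W  W
Position 35 is W, so the first player wins.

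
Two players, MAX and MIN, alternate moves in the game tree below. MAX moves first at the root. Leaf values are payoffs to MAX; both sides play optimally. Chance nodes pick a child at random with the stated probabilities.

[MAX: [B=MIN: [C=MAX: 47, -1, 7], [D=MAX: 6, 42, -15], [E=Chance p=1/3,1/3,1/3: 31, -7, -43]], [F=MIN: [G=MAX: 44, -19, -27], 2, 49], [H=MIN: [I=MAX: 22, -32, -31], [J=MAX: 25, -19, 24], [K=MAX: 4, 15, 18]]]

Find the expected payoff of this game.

18

C (MAX): max(47, -1, 7) = 47
D (MAX): max(6, 42, -15) = 42
E (Chance): 1/3·31 + 1/3·-7 + 1/3·-43 = -6.33
B (MIN): min(47, 42, -6.33) = -6.33
G (MAX): max(44, -19, -27) = 44
F (MIN): min(44, 2, 49) = 2
I (MAX): max(22, -32, -31) = 22
J (MAX): max(25, -19, 24) = 25
K (MAX): max(4, 15, 18) = 18
H (MIN): min(22, 25, 18) = 18
Root (MAX): max(-6.33, 2, 18) = 18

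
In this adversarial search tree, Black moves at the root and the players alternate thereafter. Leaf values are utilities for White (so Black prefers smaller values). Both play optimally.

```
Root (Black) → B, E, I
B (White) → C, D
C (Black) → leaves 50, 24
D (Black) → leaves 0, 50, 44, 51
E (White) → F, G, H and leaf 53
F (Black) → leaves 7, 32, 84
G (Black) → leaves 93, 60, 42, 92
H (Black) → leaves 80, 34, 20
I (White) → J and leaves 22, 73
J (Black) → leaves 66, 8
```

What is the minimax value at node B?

C: min(50, 24) = 24
D: min(0, 50, 44, 51) = 0
B: max(24, 0) = 24

24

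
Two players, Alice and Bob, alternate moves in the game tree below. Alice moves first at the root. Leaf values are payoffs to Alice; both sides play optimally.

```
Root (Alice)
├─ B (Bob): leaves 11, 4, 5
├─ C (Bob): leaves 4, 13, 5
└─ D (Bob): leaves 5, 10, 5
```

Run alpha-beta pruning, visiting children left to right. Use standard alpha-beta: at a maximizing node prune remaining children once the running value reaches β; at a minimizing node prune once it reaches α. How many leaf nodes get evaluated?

7

B [α=-∞,β=+∞]: v=4
C [α=4,β=+∞]: v=4 after child 1 ≤ α → α-cutoff, skip 2
D [α=4,β=+∞]: v=5
Root [α=-∞,β=+∞]: v=5
Leaves evaluated: 7 of 9.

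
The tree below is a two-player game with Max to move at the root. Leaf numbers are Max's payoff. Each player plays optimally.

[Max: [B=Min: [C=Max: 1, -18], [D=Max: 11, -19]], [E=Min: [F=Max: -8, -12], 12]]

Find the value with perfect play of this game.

C (Max): max(1, -18) = 1
D (Max): max(11, -19) = 11
B (Min): min(1, 11) = 1
F (Max): max(-8, -12) = -8
E (Min): min(-8, 12) = -8
Root (Max): max(1, -8) = 1

1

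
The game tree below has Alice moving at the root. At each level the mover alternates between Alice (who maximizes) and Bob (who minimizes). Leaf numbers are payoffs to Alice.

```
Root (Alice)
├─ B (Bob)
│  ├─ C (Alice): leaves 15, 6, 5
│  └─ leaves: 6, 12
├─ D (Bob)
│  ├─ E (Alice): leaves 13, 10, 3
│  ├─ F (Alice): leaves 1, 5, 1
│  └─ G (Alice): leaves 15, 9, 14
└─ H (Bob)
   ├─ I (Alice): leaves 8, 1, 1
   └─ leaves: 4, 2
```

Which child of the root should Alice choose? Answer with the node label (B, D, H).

B

C (Alice): max(15, 6, 5) = 15
B (Bob): min(15, 6, 12) = 6
E (Alice): max(13, 10, 3) = 13
F (Alice): max(1, 5, 1) = 5
G (Alice): max(15, 9, 14) = 15
D (Bob): min(13, 5, 15) = 5
I (Alice): max(8, 1, 1) = 8
H (Bob): min(8, 4, 2) = 2
Root (Alice): max(6, 5, 2) = 6
Alice picks the child with the highest value: B (value 6).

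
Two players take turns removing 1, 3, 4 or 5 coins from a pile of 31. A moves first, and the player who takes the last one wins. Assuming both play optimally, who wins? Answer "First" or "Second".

First

Positions where the player to move wins (W) vs loses (L):
i:   0  1  2  3  4  5  6  7  8  9 10 11 12 13 14 15 16 17 18 19 20 21 22 23 24 25 26 27 28 29 30 31
     L  W  L  W  W  W  W  W  L  W  L  W  W  W  W  W  L  W  L  W  W  W  W  W  L  W  L  W  W  W  W  W
Position 31 is W, so the first player wins.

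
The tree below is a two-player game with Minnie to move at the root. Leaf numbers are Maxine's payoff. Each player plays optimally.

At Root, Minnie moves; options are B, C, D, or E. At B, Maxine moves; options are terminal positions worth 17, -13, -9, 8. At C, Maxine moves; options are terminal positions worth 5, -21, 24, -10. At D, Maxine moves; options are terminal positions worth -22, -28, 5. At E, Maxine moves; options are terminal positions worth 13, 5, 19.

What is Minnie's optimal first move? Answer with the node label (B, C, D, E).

B (Maxine): max(17, -13, -9, 8) = 17
C (Maxine): max(5, -21, 24, -10) = 24
D (Maxine): max(-22, -28, 5) = 5
E (Maxine): max(13, 5, 19) = 19
Root (Minnie): min(17, 24, 5, 19) = 5
Minnie picks the child with the lowest value: D (value 5).

D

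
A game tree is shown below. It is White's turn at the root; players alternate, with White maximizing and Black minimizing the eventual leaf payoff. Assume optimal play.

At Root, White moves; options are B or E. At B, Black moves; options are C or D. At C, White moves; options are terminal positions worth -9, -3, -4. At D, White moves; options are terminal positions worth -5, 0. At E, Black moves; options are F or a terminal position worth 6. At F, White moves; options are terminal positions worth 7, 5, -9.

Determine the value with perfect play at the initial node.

6

C (White): max(-9, -3, -4) = -3
D (White): max(-5, 0) = 0
B (Black): min(-3, 0) = -3
F (White): max(7, 5, -9) = 7
E (Black): min(7, 6) = 6
Root (White): max(-3, 6) = 6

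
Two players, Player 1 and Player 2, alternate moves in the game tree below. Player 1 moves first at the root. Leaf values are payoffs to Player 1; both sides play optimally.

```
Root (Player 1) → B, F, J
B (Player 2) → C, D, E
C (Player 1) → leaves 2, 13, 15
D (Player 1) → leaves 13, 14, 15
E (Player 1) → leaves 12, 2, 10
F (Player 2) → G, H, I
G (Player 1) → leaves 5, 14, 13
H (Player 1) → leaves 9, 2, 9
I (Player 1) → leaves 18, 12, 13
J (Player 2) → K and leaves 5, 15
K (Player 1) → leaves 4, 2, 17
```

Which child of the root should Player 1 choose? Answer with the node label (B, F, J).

C (Player 1): max(2, 13, 15) = 15
D (Player 1): max(13, 14, 15) = 15
E (Player 1): max(12, 2, 10) = 12
B (Player 2): min(15, 15, 12) = 12
G (Player 1): max(5, 14, 13) = 14
H (Player 1): max(9, 2, 9) = 9
I (Player 1): max(18, 12, 13) = 18
F (Player 2): min(14, 9, 18) = 9
K (Player 1): max(4, 2, 17) = 17
J (Player 2): min(17, 5, 15) = 5
Root (Player 1): max(12, 9, 5) = 12
Player 1 picks the child with the highest value: B (value 12).

B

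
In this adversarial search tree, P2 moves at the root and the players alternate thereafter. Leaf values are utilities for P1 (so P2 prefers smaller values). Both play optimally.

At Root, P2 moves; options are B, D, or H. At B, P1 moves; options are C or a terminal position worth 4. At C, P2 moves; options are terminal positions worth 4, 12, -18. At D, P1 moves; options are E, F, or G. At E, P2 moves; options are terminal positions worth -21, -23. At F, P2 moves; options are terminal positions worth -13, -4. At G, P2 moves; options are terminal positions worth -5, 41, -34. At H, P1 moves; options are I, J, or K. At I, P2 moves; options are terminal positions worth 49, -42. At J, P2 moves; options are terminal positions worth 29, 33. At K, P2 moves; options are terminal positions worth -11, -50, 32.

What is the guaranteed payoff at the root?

C (P2): min(4, 12, -18) = -18
B (P1): max(-18, 4) = 4
E (P2): min(-21, -23) = -23
F (P2): min(-13, -4) = -13
G (P2): min(-5, 41, -34) = -34
D (P1): max(-23, -13, -34) = -13
I (P2): min(49, -42) = -42
J (P2): min(29, 33) = 29
K (P2): min(-11, -50, 32) = -50
H (P1): max(-42, 29, -50) = 29
Root (P2): min(4, -13, 29) = -13

-13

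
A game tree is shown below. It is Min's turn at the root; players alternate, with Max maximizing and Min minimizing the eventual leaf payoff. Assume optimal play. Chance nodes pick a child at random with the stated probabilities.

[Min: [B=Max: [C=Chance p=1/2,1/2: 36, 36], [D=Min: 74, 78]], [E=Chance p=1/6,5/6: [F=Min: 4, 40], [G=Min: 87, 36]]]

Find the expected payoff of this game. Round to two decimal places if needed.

30.67

C (Chance): 1/2·36 + 1/2·36 = 36
D (Min): min(74, 78) = 74
B (Max): max(36, 74) = 74
F (Min): min(4, 40) = 4
G (Min): min(87, 36) = 36
E (Chance): 1/6·4 + 5/6·36 = 30.67
Root (Min): min(74, 30.67) = 30.67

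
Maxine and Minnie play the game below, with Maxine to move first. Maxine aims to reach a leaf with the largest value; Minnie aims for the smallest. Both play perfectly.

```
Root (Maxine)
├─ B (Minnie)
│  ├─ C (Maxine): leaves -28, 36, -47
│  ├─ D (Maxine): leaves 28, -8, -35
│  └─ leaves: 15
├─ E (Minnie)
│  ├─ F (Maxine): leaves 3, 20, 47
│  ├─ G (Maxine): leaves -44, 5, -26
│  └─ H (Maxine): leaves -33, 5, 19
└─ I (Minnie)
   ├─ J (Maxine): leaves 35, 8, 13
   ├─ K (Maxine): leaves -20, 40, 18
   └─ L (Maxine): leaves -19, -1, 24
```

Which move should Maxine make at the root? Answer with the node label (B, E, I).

I

C (Maxine): max(-28, 36, -47) = 36
D (Maxine): max(28, -8, -35) = 28
B (Minnie): min(36, 28, 15) = 15
F (Maxine): max(3, 20, 47) = 47
G (Maxine): max(-44, 5, -26) = 5
H (Maxine): max(-33, 5, 19) = 19
E (Minnie): min(47, 5, 19) = 5
J (Maxine): max(35, 8, 13) = 35
K (Maxine): max(-20, 40, 18) = 40
L (Maxine): max(-19, -1, 24) = 24
I (Minnie): min(35, 40, 24) = 24
Root (Maxine): max(15, 5, 24) = 24
Maxine picks the child with the highest value: I (value 24).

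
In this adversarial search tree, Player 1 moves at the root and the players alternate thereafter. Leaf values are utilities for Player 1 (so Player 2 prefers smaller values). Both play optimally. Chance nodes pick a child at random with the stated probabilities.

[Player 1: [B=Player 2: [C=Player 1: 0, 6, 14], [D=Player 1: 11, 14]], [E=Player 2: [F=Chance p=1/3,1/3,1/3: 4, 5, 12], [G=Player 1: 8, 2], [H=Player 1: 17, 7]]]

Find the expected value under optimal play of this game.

14

C (Player 1): max(0, 6, 14) = 14
D (Player 1): max(11, 14) = 14
B (Player 2): min(14, 14) = 14
F (Chance): 1/3·4 + 1/3·5 + 1/3·12 = 7
G (Player 1): max(8, 2) = 8
H (Player 1): max(17, 7) = 17
E (Player 2): min(7, 8, 17) = 7
Root (Player 1): max(14, 7) = 14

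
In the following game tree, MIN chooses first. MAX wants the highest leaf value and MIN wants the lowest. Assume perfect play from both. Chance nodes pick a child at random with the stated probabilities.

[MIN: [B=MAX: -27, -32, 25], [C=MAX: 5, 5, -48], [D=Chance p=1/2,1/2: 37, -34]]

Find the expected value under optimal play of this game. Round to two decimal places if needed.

B (MAX): max(-27, -32, 25) = 25
C (MAX): max(5, 5, -48) = 5
D (Chance): 1/2·37 + 1/2·-34 = 1.5
Root (MIN): min(25, 5, 1.5) = 1.5

1.5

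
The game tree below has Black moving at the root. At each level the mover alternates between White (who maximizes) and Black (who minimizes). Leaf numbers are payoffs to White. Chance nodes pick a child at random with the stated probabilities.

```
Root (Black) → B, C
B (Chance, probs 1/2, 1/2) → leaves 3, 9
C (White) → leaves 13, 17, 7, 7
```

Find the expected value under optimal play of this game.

6

B (Chance): 1/2·3 + 1/2·9 = 6
C (White): max(13, 17, 7, 7) = 17
Root (Black): min(6, 17) = 6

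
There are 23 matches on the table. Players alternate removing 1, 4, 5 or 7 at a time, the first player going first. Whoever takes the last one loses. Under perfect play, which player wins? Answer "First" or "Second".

First

Mark each pile size as W (mover wins) or L (mover loses):
i:   0  1  2  3  4  5  6  7  8  9 10 11 12 13 14 15 16 17 18 19 20 21 22 23
     W  L  W  L  W  W  W  W  W  L  W  L  W  W  W  W  W  L  W  L  W  W  W  W
Position 23 is W, so the first player wins.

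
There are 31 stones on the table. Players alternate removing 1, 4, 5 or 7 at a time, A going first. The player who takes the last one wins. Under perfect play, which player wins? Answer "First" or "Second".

Compute winning (W) and losing (L) positions by backward induction:
i:   0  1  2  3  4  5  6  7  8  9 10 11 12 13 14 15 16 17 18 19 20 21 22 23 24 25 26 27 28 29 30 31
     L  W  L  W  W  W  W  W  L  W  L  W  W  W  W  W  L  W  L  W  W  W  W  W  L  W  L  W  W  W  W  W
Position 31 is W, so the first player wins.

First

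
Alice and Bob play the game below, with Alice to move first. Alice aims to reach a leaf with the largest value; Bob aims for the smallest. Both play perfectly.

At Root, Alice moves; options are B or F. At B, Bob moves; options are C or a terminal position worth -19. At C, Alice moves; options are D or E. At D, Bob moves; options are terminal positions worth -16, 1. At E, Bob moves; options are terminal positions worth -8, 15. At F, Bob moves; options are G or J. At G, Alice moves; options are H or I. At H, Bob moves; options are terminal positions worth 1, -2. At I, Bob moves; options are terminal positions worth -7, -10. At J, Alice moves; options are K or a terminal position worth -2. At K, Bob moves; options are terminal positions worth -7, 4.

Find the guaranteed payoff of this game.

-2

D (Bob): min(-16, 1) = -16
E (Bob): min(-8, 15) = -8
C (Alice): max(-16, -8) = -8
B (Bob): min(-8, -19) = -19
H (Bob): min(1, -2) = -2
I (Bob): min(-7, -10) = -10
G (Alice): max(-2, -10) = -2
K (Bob): min(-7, 4) = -7
J (Alice): max(-7, -2) = -2
F (Bob): min(-2, -2) = -2
Root (Alice): max(-19, -2) = -2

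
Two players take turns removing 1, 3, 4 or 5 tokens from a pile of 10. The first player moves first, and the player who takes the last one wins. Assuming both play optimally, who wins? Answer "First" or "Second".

Compute winning (W) and losing (L) positions by backward induction:
i:   0  1  2  3  4  5  6  7  8  9 10
     L  W  L  W  W  W  W  W  L  W  L
Position 10 is L, so the second player wins.

Second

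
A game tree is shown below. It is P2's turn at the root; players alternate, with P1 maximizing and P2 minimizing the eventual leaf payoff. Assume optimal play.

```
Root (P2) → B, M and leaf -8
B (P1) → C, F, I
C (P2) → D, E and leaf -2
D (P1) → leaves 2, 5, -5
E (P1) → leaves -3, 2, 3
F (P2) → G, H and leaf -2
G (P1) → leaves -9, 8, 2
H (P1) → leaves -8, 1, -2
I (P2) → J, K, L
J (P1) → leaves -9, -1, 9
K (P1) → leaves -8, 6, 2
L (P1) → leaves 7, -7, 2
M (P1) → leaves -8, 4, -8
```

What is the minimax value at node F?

G: max(-9, 8, 2) = 8
H: max(-8, 1, -2) = 1
F: min(8, 1, -2) = -2

-2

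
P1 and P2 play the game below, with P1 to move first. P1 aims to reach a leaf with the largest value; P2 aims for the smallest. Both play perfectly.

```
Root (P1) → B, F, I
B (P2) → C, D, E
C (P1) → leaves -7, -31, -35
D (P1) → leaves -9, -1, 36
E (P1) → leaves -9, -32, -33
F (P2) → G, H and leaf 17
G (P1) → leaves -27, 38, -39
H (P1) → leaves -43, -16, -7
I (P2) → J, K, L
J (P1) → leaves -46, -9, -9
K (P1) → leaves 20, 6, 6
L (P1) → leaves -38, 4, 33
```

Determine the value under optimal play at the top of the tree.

-7

C (P1): max(-7, -31, -35) = -7
D (P1): max(-9, -1, 36) = 36
E (P1): max(-9, -32, -33) = -9
B (P2): min(-7, 36, -9) = -9
G (P1): max(-27, 38, -39) = 38
H (P1): max(-43, -16, -7) = -7
F (P2): min(38, -7, 17) = -7
J (P1): max(-46, -9, -9) = -9
K (P1): max(20, 6, 6) = 20
L (P1): max(-38, 4, 33) = 33
I (P2): min(-9, 20, 33) = -9
Root (P1): max(-9, -7, -9) = -7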